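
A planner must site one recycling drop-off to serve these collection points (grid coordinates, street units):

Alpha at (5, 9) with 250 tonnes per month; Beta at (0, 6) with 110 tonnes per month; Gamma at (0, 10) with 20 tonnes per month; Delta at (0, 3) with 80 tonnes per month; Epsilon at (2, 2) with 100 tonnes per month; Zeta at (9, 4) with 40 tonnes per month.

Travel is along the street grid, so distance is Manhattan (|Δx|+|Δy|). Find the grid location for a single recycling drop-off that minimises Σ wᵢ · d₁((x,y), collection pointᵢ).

(2, 6)

Manhattan distance separates: Σwᵢ(|x−xᵢ|+|y−yᵢ|) = Σwᵢ|x−xᵢ| + Σwᵢ|y−yᵢ|, so x and y are optimised independently as 1-D weighted medians.
Total weight W = 600; half = 300.
x-coordinate, sorted with cumulative weight:
  x=0 (Beta, w=110) cum 110
  x=0 (Gamma, w=20) cum 130
  x=0 (Delta, w=80) cum 210
  x=2 (Epsilon, w=100) cum 310  ← median
  x=5 (Alpha, w=250) cum 560
  x=9 (Zeta, w=40) cum 600
⇒ x* = 2
y-coordinate, sorted with cumulative weight:
  y=2 (Epsilon, w=100) cum 100
  y=3 (Delta, w=80) cum 180
  y=4 (Zeta, w=40) cum 220
  y=6 (Beta, w=110) cum 330  ← median
  y=9 (Alpha, w=250) cum 580
  y=10 (Gamma, w=20) cum 600
⇒ y* = 6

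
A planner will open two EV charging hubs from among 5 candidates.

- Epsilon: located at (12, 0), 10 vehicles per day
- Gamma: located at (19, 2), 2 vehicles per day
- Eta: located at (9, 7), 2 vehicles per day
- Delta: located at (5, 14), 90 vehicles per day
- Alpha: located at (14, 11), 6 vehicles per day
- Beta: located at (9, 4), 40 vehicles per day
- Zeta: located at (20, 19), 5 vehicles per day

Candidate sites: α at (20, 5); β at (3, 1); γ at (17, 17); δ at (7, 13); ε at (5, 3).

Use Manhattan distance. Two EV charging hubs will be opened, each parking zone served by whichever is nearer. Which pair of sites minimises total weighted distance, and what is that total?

Evaluate every pair (each demand assigned to the nearer of the two):
  {δ, ε}: total = 765
  {β, δ}: total = 929
  {α, δ}: total = 988
  {γ, δ}: total = 1019
  {γ, ε}: total = 1415
  {α, ε}: total = 1456
  {β, ε}: total = 1593
  {β, γ}: total = 1947
  {α, β}: total = 1984
  {α, γ}: total = 2073
Best pair: {δ, ε} with total 765.

{δ, ε}, total 765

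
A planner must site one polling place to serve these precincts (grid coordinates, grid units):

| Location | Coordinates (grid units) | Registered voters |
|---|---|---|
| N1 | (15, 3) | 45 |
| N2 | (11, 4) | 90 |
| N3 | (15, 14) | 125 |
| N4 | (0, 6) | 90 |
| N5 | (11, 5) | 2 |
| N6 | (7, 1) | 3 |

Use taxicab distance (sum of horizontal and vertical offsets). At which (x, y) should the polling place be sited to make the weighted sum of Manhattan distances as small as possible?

Manhattan distance separates: Σwᵢ(|x−xᵢ|+|y−yᵢ|) = Σwᵢ|x−xᵢ| + Σwᵢ|y−yᵢ|, so x and y are optimised independently as 1-D weighted medians.
Total weight W = 355; half = 177.5.
x-coordinate, sorted with cumulative weight:
  x=0 (N4, w=90) cum 90
  x=7 (N6, w=3) cum 93
  x=11 (N2, w=90) cum 183  ← median
  x=11 (N5, w=2) cum 185
  x=15 (N1, w=45) cum 230
  x=15 (N3, w=125) cum 355
⇒ x* = 11
y-coordinate, sorted with cumulative weight:
  y=1 (N6, w=3) cum 3
  y=3 (N1, w=45) cum 48
  y=4 (N2, w=90) cum 138
  y=5 (N5, w=2) cum 140
  y=6 (N4, w=90) cum 230  ← median
  y=14 (N3, w=125) cum 355
⇒ y* = 6

(11, 6)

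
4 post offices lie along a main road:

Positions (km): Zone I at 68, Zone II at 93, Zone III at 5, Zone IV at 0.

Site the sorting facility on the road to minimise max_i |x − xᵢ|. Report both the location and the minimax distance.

The 1-center on a line is the midpoint of the two extreme points: leftmost at 0, rightmost at 93.
Optimal location = (0 + 93)/2 = 46.5; maximum distance = (93 − 0)/2 = 46.5.

location 46.5, max distance 46.5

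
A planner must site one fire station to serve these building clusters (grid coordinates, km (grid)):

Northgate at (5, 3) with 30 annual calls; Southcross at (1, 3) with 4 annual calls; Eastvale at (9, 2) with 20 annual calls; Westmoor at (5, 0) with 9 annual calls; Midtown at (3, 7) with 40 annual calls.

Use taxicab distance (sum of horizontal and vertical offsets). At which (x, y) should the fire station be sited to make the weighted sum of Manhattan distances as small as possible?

(5, 3)

Manhattan distance separates: Σwᵢ(|x−xᵢ|+|y−yᵢ|) = Σwᵢ|x−xᵢ| + Σwᵢ|y−yᵢ|, so x and y are optimised independently as 1-D weighted medians.
Total weight W = 103; half = 51.5.
x-coordinate, sorted with cumulative weight:
  x=1 (Southcross, w=4) cum 4
  x=3 (Midtown, w=40) cum 44
  x=5 (Northgate, w=30) cum 74  ← median
  x=5 (Westmoor, w=9) cum 83
  x=9 (Eastvale, w=20) cum 103
⇒ x* = 5
y-coordinate, sorted with cumulative weight:
  y=0 (Westmoor, w=9) cum 9
  y=2 (Eastvale, w=20) cum 29
  y=3 (Northgate, w=30) cum 59  ← median
  y=3 (Southcross, w=4) cum 63
  y=7 (Midtown, w=40) cum 103
⇒ y* = 3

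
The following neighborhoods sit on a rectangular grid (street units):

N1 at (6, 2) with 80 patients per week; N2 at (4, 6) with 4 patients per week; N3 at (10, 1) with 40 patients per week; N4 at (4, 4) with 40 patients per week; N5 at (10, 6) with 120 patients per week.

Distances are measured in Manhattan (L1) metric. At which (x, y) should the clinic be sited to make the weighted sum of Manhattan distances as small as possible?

(10, 4)

Manhattan distance separates: Σwᵢ(|x−xᵢ|+|y−yᵢ|) = Σwᵢ|x−xᵢ| + Σwᵢ|y−yᵢ|, so x and y are optimised independently as 1-D weighted medians.
Total weight W = 284; half = 142.
x-coordinate, sorted with cumulative weight:
  x=4 (N2, w=4) cum 4
  x=4 (N4, w=40) cum 44
  x=6 (N1, w=80) cum 124
  x=10 (N3, w=40) cum 164  ← median
  x=10 (N5, w=120) cum 284
⇒ x* = 10
y-coordinate, sorted with cumulative weight:
  y=1 (N3, w=40) cum 40
  y=2 (N1, w=80) cum 120
  y=4 (N4, w=40) cum 160  ← median
  y=6 (N2, w=4) cum 164
  y=6 (N5, w=120) cum 284
⇒ y* = 4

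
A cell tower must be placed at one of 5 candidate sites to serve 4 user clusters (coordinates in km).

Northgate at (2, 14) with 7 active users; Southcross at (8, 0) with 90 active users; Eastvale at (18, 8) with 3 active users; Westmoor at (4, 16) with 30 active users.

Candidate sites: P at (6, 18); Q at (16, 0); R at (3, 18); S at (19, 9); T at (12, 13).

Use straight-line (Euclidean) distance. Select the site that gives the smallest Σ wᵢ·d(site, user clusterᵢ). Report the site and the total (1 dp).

Total weighted distance at each candidate:
  P (6, 18): total = 1801.3
  Q (16, 0): total = 1483.3
  R (3, 18): total = 1831.4
  S (19, 9): total = 1904.0
  T (12, 13): total = 1574.2
Minimum is at Q with total 1483.3 km.

Q, total 1483.3 km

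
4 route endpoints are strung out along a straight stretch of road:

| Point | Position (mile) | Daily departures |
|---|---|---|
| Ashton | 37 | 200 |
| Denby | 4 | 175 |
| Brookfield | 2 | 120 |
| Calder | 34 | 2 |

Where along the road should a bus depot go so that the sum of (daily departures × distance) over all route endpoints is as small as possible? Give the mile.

x = 4

For a sum of weighted absolute distances on a line, the optimum is the weighted median (not the mean). Total weight W = 497; half-weight = 248.5.
Sort by position and accumulate weight:
  mile 2 (Brookfield, w=120) → cum 120
  mile 4 (Denby, w=175) → cum 295  ≥ 248.5 → median here
  mile 34 (Calder, w=2) → cum 297
  mile 37 (Ashton, w=200) → cum 497
Optimal location: mile 4.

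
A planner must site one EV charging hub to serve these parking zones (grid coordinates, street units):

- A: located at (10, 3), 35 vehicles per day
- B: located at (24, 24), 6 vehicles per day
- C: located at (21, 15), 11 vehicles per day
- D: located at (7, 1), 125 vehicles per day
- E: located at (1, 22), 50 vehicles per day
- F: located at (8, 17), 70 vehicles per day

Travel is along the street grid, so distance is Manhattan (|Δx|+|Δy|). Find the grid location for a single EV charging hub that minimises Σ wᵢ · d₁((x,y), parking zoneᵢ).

(7, 3)

Manhattan distance separates: Σwᵢ(|x−xᵢ|+|y−yᵢ|) = Σwᵢ|x−xᵢ| + Σwᵢ|y−yᵢ|, so x and y are optimised independently as 1-D weighted medians.
Total weight W = 297; half = 148.5.
x-coordinate, sorted with cumulative weight:
  x=1 (E, w=50) cum 50
  x=7 (D, w=125) cum 175  ← median
  x=8 (F, w=70) cum 245
  x=10 (A, w=35) cum 280
  x=21 (C, w=11) cum 291
  x=24 (B, w=6) cum 297
⇒ x* = 7
y-coordinate, sorted with cumulative weight:
  y=1 (D, w=125) cum 125
  y=3 (A, w=35) cum 160  ← median
  y=15 (C, w=11) cum 171
  y=17 (F, w=70) cum 241
  y=22 (E, w=50) cum 291
  y=24 (B, w=6) cum 297
⇒ y* = 3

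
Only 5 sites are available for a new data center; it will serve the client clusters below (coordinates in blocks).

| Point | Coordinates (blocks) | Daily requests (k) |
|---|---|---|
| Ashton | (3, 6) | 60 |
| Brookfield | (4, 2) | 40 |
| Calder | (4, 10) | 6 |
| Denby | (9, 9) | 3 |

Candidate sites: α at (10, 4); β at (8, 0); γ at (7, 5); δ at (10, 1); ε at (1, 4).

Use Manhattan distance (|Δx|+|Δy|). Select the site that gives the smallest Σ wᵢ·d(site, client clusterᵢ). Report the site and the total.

Total weighted distance at each candidate:
  α (10, 4): total = 950
  β (8, 0): total = 1014
  γ (7, 5): total = 606
  δ (10, 1): total = 1117
  ε (1, 4): total = 533
Minimum is at ε with total 533 blocks.

ε, total 533 blocks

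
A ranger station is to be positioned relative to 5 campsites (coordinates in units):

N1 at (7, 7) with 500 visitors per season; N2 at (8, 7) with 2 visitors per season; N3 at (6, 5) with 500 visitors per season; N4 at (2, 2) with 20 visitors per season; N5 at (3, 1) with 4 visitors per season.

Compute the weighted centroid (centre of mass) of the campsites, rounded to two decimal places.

(6.40, 5.90)

The minimiser of Σwᵢ‖p−pᵢ‖² is the weighted centroid p* = (Σwᵢpᵢ)/(Σwᵢ).
Σwᵢ = 1026.
Σwᵢxᵢ = 500·7 + 2·8 + 500·6 + 20·2 + 4·3 = 6568.
Σwᵢyᵢ = 500·7 + 2·7 + 500·5 + 20·2 + 4·1 = 6058.
x* = 6568/1026 = 6.40, y* = 6058/1026 = 5.90.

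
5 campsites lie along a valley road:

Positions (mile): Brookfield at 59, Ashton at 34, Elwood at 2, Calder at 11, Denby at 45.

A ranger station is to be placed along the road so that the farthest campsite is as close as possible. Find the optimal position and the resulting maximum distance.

The 1-center on a line is the midpoint of the two extreme points: leftmost at 2, rightmost at 59.
Optimal location = (2 + 59)/2 = 30.5; maximum distance = (59 − 2)/2 = 28.5.

location 30.5, max distance 28.5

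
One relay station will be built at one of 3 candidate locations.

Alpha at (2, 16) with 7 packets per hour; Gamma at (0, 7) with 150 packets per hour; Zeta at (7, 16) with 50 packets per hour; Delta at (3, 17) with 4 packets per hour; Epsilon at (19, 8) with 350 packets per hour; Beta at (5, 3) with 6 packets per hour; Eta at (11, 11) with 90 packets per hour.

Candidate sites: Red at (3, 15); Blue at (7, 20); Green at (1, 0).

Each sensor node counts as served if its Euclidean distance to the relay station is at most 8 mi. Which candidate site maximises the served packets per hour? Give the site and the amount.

Coverage radius r = 8 mi; a point is covered iff (Δx)²+(Δy)² ≤ 8² = 64.
  Red (3, 15): covers {Alpha, Zeta, Delta} → 61
  Blue (7, 20): covers {Alpha, Zeta, Delta} → 61
  Green (1, 0): covers {Gamma, Beta} → 156
Maximum coverage at Green: 156 packets per hour.

Green, covering 156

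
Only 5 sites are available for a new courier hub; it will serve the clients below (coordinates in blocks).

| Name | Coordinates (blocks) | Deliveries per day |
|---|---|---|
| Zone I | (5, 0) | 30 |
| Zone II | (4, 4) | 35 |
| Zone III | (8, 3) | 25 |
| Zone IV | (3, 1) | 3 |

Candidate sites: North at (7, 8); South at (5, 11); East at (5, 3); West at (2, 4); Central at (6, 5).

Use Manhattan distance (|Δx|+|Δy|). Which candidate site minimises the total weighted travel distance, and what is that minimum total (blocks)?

East, total 247 blocks

Total weighted distance at each candidate:
  North (7, 8): total = 728
  South (5, 11): total = 921
  East (5, 3): total = 247
  West (2, 4): total = 467
  Central (6, 5): total = 406
Minimum is at East with total 247 blocks.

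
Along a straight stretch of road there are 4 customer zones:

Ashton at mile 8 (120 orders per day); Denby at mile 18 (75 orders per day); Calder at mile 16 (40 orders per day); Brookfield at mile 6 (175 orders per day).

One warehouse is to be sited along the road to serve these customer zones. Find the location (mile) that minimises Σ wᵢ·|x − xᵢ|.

For a sum of weighted absolute distances on a line, the optimum is the weighted median (not the mean). Total weight W = 410; half-weight = 205.
Sort by position and accumulate weight:
  mile 6 (Brookfield, w=175) → cum 175
  mile 8 (Ashton, w=120) → cum 295  ≥ 205 → median here
  mile 16 (Calder, w=40) → cum 335
  mile 18 (Denby, w=75) → cum 410
Optimal location: mile 8.

x = 8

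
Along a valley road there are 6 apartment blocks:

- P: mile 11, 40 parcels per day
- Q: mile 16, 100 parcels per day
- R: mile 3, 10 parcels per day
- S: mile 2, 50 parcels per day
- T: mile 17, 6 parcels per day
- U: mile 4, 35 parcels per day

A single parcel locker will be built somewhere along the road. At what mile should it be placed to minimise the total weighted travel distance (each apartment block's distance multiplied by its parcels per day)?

x = 11

For a sum of weighted absolute distances on a line, the optimum is the weighted median (not the mean). Total weight W = 241; half-weight = 120.5.
Sort by position and accumulate weight:
  mile 2 (S, w=50) → cum 50
  mile 3 (R, w=10) → cum 60
  mile 4 (U, w=35) → cum 95
  mile 11 (P, w=40) → cum 135  ≥ 120.5 → median here
  mile 16 (Q, w=100) → cum 235
  mile 17 (T, w=6) → cum 241
Optimal location: mile 11.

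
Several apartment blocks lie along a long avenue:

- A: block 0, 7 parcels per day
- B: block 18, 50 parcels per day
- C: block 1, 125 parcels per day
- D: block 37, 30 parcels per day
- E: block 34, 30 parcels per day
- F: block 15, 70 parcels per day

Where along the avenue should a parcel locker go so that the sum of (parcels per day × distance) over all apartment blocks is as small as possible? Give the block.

For a sum of weighted absolute distances on a line, the optimum is the weighted median (not the mean). Total weight W = 312; half-weight = 156.
Sort by position and accumulate weight:
  block 0 (A, w=7) → cum 7
  block 1 (C, w=125) → cum 132
  block 15 (F, w=70) → cum 202  ≥ 156 → median here
  block 18 (B, w=50) → cum 252
  block 34 (E, w=30) → cum 282
  block 37 (D, w=30) → cum 312
Optimal location: block 15.

x = 15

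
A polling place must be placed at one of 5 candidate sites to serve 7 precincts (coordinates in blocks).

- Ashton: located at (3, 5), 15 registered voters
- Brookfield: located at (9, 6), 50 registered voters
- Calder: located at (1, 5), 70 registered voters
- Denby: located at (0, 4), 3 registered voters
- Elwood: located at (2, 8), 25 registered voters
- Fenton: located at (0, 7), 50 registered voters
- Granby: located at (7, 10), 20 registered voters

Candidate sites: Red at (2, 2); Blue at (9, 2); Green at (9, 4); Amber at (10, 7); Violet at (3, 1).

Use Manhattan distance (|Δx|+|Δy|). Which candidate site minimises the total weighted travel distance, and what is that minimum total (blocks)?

Red, total 1662 blocks

Total weighted distance at each candidate:
  Red (2, 2): total = 1662
  Blue (9, 2): total = 2363
  Green (9, 4): total = 1897
  Amber (10, 7): total = 1889
  Violet (3, 1): total = 1958
Minimum is at Red with total 1662 blocks.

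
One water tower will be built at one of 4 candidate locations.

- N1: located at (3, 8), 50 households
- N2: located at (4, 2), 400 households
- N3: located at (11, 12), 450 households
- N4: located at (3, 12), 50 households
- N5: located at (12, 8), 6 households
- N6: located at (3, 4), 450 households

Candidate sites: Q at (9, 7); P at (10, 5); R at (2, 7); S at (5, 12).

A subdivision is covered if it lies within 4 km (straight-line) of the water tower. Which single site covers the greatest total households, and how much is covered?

R, covering 500

Coverage radius r = 4 km; a point is covered iff (Δx)²+(Δy)² ≤ 4² = 16.
  Q (9, 7): covers {N5} → 6
  P (10, 5): covers {N5} → 6
  R (2, 7): covers {N1, N6} → 500
  S (5, 12): covers {N4} → 50
Maximum coverage at R: 500 households.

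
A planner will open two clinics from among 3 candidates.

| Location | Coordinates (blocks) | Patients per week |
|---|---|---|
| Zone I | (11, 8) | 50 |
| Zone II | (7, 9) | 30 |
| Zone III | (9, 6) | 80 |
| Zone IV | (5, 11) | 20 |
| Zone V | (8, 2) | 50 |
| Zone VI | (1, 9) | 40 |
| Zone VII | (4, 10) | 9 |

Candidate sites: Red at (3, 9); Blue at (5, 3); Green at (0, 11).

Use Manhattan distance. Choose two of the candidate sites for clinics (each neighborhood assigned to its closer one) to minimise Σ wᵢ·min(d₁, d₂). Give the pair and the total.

{Red, Blue}, total 1508

Evaluate every pair (each demand assigned to the nearer of the two):
  {Red, Blue}: total = 1508
  {Blue, Green}: total = 1815
  {Red, Green}: total = 2068
Best pair: {Red, Blue} with total 1508.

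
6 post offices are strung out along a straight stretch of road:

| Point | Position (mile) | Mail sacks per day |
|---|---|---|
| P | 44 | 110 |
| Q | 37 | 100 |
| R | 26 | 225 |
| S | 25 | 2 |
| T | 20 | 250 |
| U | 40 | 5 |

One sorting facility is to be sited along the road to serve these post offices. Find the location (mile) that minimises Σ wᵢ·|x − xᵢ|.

For a sum of weighted absolute distances on a line, the optimum is the weighted median (not the mean). Total weight W = 692; half-weight = 346.
Sort by position and accumulate weight:
  mile 20 (T, w=250) → cum 250
  mile 25 (S, w=2) → cum 252
  mile 26 (R, w=225) → cum 477  ≥ 346 → median here
  mile 37 (Q, w=100) → cum 577
  mile 40 (U, w=5) → cum 582
  mile 44 (P, w=110) → cum 692
Optimal location: mile 26.

x = 26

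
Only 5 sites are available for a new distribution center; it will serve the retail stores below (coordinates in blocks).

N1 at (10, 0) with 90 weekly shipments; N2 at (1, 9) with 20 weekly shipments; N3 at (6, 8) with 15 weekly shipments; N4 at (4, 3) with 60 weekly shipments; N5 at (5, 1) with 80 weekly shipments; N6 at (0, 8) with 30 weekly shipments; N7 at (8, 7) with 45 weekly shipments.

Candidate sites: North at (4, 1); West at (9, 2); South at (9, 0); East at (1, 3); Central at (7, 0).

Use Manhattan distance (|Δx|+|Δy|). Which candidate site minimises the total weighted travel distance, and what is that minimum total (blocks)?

North, total 1965 blocks

Total weighted distance at each candidate:
  North (4, 1): total = 1965
  West (9, 2): total = 2185
  South (9, 0): total = 2345
  East (1, 3): total = 2685
  Central (7, 0): total = 2115
Minimum is at North with total 1965 blocks.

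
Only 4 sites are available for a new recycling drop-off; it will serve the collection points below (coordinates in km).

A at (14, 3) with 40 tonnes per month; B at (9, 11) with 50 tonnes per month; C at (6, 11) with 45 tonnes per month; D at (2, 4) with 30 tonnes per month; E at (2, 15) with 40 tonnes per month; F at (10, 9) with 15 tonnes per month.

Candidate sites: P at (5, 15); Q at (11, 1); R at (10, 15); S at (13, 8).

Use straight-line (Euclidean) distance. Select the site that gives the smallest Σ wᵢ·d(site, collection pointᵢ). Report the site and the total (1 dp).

P, total 1647.6 km

Total weighted distance at each candidate:
  P (5, 15): total = 1647.6
  Q (11, 1): total = 2228.5
  R (10, 15): total = 1784.7
  S (13, 8): total = 1716.8
Minimum is at P with total 1647.6 km.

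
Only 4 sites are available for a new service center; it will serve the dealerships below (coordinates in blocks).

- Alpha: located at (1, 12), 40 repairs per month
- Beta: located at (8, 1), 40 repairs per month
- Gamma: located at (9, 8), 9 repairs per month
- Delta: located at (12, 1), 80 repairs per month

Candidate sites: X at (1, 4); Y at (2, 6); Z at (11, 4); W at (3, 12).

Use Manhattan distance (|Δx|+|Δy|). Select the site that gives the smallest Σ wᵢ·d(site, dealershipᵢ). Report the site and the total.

Total weighted distance at each candidate:
  X (1, 4): total = 1948
  Y (2, 6): total = 2001
  Z (11, 4): total = 1334
  W (3, 12): total = 2410
Minimum is at Z with total 1334 blocks.

Z, total 1334 blocks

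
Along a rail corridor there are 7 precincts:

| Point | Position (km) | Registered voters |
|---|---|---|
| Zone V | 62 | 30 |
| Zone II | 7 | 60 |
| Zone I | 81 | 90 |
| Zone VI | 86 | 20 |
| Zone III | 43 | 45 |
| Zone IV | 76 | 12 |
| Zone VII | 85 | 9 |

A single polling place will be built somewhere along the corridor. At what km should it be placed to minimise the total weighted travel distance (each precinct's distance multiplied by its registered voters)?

For a sum of weighted absolute distances on a line, the optimum is the weighted median (not the mean). Total weight W = 266; half-weight = 133.
Sort by position and accumulate weight:
  km 7 (Zone II, w=60) → cum 60
  km 43 (Zone III, w=45) → cum 105
  km 62 (Zone V, w=30) → cum 135  ≥ 133 → median here
  km 76 (Zone IV, w=12) → cum 147
  km 81 (Zone I, w=90) → cum 237
  km 85 (Zone VII, w=9) → cum 246
  km 86 (Zone VI, w=20) → cum 266
Optimal location: km 62.

x = 62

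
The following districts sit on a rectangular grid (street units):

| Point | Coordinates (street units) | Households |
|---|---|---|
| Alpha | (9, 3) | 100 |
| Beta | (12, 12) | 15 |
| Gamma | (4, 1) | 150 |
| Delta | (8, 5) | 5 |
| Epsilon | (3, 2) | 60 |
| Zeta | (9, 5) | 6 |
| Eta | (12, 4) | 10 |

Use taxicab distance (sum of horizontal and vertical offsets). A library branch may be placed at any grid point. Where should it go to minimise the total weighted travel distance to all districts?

(4, 2)

Manhattan distance separates: Σwᵢ(|x−xᵢ|+|y−yᵢ|) = Σwᵢ|x−xᵢ| + Σwᵢ|y−yᵢ|, so x and y are optimised independently as 1-D weighted medians.
Total weight W = 346; half = 173.
x-coordinate, sorted with cumulative weight:
  x=3 (Epsilon, w=60) cum 60
  x=4 (Gamma, w=150) cum 210  ← median
  x=8 (Delta, w=5) cum 215
  x=9 (Alpha, w=100) cum 315
  x=9 (Zeta, w=6) cum 321
  x=12 (Beta, w=15) cum 336
  x=12 (Eta, w=10) cum 346
⇒ x* = 4
y-coordinate, sorted with cumulative weight:
  y=1 (Gamma, w=150) cum 150
  y=2 (Epsilon, w=60) cum 210  ← median
  y=3 (Alpha, w=100) cum 310
  y=4 (Eta, w=10) cum 320
  y=5 (Delta, w=5) cum 325
  y=5 (Zeta, w=6) cum 331
  y=12 (Beta, w=15) cum 346
⇒ y* = 2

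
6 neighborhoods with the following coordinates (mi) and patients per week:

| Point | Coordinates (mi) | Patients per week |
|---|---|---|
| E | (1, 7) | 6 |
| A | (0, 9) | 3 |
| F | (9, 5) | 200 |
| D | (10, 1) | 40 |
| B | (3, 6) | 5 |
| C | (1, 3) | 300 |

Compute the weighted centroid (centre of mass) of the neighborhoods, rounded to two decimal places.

(4.55, 3.68)

The minimiser of Σwᵢ‖p−pᵢ‖² is the weighted centroid p* = (Σwᵢpᵢ)/(Σwᵢ).
Σwᵢ = 554.
Σwᵢxᵢ = 6·1 + 3·0 + 200·9 + 40·10 + 5·3 + 300·1 = 2521.
Σwᵢyᵢ = 6·7 + 3·9 + 200·5 + 40·1 + 5·6 + 300·3 = 2039.
x* = 2521/554 = 4.55, y* = 2039/554 = 3.68.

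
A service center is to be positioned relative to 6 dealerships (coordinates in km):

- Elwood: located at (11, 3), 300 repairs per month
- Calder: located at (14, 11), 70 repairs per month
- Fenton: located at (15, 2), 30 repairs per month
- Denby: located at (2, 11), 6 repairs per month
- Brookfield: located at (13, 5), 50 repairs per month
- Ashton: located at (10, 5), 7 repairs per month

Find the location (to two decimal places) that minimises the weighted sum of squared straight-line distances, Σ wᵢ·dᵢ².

(11.80, 4.49)

The minimiser of Σwᵢ‖p−pᵢ‖² is the weighted centroid p* = (Σwᵢpᵢ)/(Σwᵢ).
Σwᵢ = 463.
Σwᵢxᵢ = 300·11 + 70·14 + 30·15 + 6·2 + 50·13 + 7·10 = 5462.
Σwᵢyᵢ = 300·3 + 70·11 + 30·2 + 6·11 + 50·5 + 7·5 = 2081.
x* = 5462/463 = 11.80, y* = 2081/463 = 4.49.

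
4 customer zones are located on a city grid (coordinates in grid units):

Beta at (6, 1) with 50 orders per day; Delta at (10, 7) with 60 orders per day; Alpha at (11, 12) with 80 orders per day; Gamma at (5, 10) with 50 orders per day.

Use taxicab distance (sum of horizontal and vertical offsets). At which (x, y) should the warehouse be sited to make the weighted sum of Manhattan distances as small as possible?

Manhattan distance separates: Σwᵢ(|x−xᵢ|+|y−yᵢ|) = Σwᵢ|x−xᵢ| + Σwᵢ|y−yᵢ|, so x and y are optimised independently as 1-D weighted medians.
Total weight W = 240; half = 120.
x-coordinate, sorted with cumulative weight:
  x=5 (Gamma, w=50) cum 50
  x=6 (Beta, w=50) cum 100
  x=10 (Delta, w=60) cum 160  ← median
  x=11 (Alpha, w=80) cum 240
⇒ x* = 10
y-coordinate, sorted with cumulative weight:
  y=1 (Beta, w=50) cum 50
  y=7 (Delta, w=60) cum 110
  y=10 (Gamma, w=50) cum 160  ← median
  y=12 (Alpha, w=80) cum 240
⇒ y* = 10

(10, 10)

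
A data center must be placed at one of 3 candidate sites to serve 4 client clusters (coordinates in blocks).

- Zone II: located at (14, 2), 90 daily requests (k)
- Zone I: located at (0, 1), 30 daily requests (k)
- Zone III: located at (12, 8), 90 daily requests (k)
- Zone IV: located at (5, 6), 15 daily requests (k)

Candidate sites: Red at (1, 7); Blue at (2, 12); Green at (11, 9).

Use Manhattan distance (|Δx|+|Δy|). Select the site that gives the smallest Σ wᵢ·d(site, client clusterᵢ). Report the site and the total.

Total weighted distance at each candidate:
  Red (1, 7): total = 2985
  Blue (2, 12): total = 3765
  Green (11, 9): total = 1785
Minimum is at Green with total 1785 blocks.

Green, total 1785 blocks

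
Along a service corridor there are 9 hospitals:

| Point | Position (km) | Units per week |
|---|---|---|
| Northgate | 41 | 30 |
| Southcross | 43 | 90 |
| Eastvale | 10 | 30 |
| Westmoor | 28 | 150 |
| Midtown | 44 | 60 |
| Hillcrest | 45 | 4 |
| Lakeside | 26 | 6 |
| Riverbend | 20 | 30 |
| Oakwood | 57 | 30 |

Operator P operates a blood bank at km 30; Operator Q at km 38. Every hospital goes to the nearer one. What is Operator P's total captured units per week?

216

The indifferent point is the midpoint (30+38)/2 = 34; hospitals left of it (closer to Operator P at 30) go to Operator P, those right go to Operator Q.
  Eastvale at 10 (w=30) → Operator P
  Riverbend at 20 (w=30) → Operator P
  Lakeside at 26 (w=6) → Operator P
  Westmoor at 28 (w=150) → Operator P
  Northgate at 41 (w=30) → Operator Q
  Southcross at 43 (w=90) → Operator Q
  Midtown at 44 (w=60) → Operator Q
  Hillcrest at 45 (w=4) → Operator Q
  Oakwood at 57 (w=30) → Operator Q
Operator P captures 216; Operator Q captures 214.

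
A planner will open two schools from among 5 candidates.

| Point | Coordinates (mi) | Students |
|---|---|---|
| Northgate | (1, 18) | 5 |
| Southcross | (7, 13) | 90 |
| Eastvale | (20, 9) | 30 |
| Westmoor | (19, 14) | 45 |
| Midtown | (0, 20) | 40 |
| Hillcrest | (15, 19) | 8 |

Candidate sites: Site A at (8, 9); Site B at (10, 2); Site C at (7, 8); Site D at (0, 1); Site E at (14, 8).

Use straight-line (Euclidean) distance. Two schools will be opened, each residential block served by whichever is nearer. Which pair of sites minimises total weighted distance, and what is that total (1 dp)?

Evaluate every pair (each demand assigned to the nearer of the two):
  {Site A, Site E}: total = 1594.5
  {Site C, Site E}: total = 1686.3
  {Site A, Site B}: total = 1973.5
  {Site A, Site C}: total = 1973.5
  {Site A, Site D}: total = 1973.5
  {Site B, Site C}: total = 2142.8
  {Site C, Site D}: total = 2167.7
  {Site B, Site E}: total = 2216.1
  {Site D, Site E}: total = 2216.1
  {Site B, Site D}: total = 3054.3
Best pair: {Site A, Site E} with total 1594.5.

{Site A, Site E}, total 1594.5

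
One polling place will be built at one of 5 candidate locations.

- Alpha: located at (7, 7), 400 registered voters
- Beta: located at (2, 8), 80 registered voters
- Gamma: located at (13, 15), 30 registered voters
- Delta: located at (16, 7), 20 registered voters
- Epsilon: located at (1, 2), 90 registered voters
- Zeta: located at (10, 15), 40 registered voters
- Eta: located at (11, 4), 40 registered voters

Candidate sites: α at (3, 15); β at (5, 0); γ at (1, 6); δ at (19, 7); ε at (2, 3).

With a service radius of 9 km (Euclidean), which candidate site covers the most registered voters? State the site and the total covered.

Coverage radius r = 9 km; a point is covered iff (Δx)²+(Δy)² ≤ 9² = 81.
  α (3, 15): covers {Alpha, Beta, Zeta} → 520
  β (5, 0): covers {Alpha, Beta, Epsilon, Eta} → 610
  γ (1, 6): covers {Alpha, Beta, Epsilon} → 570
  δ (19, 7): covers {Delta, Eta} → 60
  ε (2, 3): covers {Alpha, Beta, Epsilon} → 570
Maximum coverage at β: 610 registered voters.

β, covering 610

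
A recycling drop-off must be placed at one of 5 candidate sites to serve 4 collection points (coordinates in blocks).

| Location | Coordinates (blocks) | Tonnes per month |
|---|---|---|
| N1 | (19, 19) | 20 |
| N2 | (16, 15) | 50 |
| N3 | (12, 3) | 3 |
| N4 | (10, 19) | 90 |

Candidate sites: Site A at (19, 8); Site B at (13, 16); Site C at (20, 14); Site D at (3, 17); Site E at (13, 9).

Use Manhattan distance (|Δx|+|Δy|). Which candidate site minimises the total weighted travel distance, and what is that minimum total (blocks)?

Site B, total 962 blocks

Total weighted distance at each candidate:
  Site A (19, 8): total = 2556
  Site B (13, 16): total = 962
  Site C (20, 14): total = 1777
  Site D (3, 17): total = 1989
  Site E (13, 9): total = 1961
Minimum is at Site B with total 962 blocks.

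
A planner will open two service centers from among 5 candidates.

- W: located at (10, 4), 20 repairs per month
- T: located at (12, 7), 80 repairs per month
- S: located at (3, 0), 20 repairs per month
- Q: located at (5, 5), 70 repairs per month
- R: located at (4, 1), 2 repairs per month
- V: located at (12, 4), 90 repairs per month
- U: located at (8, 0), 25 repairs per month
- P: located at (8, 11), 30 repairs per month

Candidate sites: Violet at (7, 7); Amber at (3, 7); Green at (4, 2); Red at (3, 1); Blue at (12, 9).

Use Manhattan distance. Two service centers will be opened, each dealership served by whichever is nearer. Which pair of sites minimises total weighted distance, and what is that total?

{Green, Blue}, total 1422

Evaluate every pair (each demand assigned to the nearer of the two):
  {Green, Blue}: total = 1422
  {Red, Blue}: total = 1522
  {Violet, Blue}: total = 1598
  {Amber, Blue}: total = 1664
  {Violet, Red}: total = 1842
  {Violet, Green}: total = 1882
  {Violet, Amber}: total = 2024
  {Amber, Green}: total = 2542
  {Amber, Red}: total = 2722
  {Green, Red}: total = 2942
Best pair: {Green, Blue} with total 1422.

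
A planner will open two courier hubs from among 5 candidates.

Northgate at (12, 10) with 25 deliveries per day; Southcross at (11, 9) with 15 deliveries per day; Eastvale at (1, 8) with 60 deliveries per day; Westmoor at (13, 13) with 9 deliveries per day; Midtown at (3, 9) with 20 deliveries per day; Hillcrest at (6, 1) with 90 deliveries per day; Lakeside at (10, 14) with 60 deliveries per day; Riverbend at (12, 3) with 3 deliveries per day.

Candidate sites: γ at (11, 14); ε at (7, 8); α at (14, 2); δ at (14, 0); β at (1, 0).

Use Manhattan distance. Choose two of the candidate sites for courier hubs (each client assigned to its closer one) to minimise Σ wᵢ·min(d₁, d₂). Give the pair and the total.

Evaluate every pair (each demand assigned to the nearer of the two):
  {γ, ε}: total = 1497
  {γ, β}: total = 1563
  {ε, β}: total = 1919
  {ε, α}: total = 2078
  {ε, δ}: total = 2084
  {γ, α}: total = 2326
  {γ, δ}: total = 2332
  {α, β}: total = 2717
  {δ, β}: total = 2941
  {α, δ}: total = 3787
Best pair: {γ, ε} with total 1497.

{γ, ε}, total 1497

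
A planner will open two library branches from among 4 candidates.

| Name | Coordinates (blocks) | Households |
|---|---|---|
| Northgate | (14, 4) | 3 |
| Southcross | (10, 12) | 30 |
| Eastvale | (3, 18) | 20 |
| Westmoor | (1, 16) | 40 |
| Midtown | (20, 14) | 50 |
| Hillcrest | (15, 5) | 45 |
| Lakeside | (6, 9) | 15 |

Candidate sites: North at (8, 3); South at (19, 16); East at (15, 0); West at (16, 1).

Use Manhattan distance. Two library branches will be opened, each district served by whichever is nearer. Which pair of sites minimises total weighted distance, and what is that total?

Evaluate every pair (each demand assigned to the nearer of the two):
  {North, South}: total = 2106
  {South, East}: total = 2130
  {South, West}: total = 2130
  {North, West}: total = 2740
  {North, East}: total = 2840
  {East, West}: total = 3670
Best pair: {North, South} with total 2106.

{North, South}, total 2106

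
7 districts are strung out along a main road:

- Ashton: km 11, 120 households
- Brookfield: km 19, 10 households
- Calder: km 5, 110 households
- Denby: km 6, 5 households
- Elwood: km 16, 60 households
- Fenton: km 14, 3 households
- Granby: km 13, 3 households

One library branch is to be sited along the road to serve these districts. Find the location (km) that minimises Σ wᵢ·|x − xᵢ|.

For a sum of weighted absolute distances on a line, the optimum is the weighted median (not the mean). Total weight W = 311; half-weight = 155.5.
Sort by position and accumulate weight:
  km 5 (Calder, w=110) → cum 110
  km 6 (Denby, w=5) → cum 115
  km 11 (Ashton, w=120) → cum 235  ≥ 155.5 → median here
  km 13 (Granby, w=3) → cum 238
  km 14 (Fenton, w=3) → cum 241
  km 16 (Elwood, w=60) → cum 301
  km 19 (Brookfield, w=10) → cum 311
Optimal location: km 11.

x = 11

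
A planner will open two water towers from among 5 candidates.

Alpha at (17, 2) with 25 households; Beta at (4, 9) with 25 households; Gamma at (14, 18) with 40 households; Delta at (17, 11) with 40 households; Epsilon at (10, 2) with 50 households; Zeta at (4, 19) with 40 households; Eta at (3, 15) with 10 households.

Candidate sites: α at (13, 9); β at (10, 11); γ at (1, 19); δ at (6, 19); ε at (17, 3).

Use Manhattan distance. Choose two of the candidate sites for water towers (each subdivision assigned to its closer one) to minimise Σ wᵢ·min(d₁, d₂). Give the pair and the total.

Evaluate every pair (each demand assigned to the nearer of the two):
  {δ, ε}: total = 1555
  {α, δ}: total = 1750
  {γ, ε}: total = 1810
  {α, γ}: total = 1820
  {β, δ}: total = 1840
  {β, γ}: total = 1950
  {β, ε}: total = 2015
  {α, ε}: total = 2210
  {α, β}: total = 2235
  {γ, δ}: total = 3310
Best pair: {δ, ε} with total 1555.

{δ, ε}, total 1555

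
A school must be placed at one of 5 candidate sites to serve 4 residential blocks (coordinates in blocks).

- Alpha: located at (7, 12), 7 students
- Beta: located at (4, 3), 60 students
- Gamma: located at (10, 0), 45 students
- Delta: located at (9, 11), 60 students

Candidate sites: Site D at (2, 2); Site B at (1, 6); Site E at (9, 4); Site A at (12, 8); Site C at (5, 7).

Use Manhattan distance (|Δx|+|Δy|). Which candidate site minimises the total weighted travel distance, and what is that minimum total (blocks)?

Total weighted distance at each candidate:
  Site D (2, 2): total = 1695
  Site B (1, 6): total = 1899
  Site E (9, 4): total = 1075
  Site A (12, 8): total = 1653
  Site C (5, 7): total = 1369
Minimum is at Site E with total 1075 blocks.

Site E, total 1075 blocks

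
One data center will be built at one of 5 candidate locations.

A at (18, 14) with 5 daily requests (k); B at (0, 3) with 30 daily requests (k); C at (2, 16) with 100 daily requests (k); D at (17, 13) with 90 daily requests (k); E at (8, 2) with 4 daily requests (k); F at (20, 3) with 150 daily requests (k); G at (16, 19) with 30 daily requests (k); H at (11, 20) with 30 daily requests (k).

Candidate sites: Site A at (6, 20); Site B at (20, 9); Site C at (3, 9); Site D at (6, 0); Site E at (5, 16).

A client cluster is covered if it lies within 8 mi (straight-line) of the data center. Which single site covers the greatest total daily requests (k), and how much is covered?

Site B, covering 245

Coverage radius r = 8 mi; a point is covered iff (Δx)²+(Δy)² ≤ 8² = 64.
  Site A (6, 20): covers {C, H} → 130
  Site B (20, 9): covers {A, D, F} → 245
  Site C (3, 9): covers {B, C} → 130
  Site D (6, 0): covers {B, E} → 34
  Site E (5, 16): covers {C, H} → 130
Maximum coverage at Site B: 245 daily requests (k).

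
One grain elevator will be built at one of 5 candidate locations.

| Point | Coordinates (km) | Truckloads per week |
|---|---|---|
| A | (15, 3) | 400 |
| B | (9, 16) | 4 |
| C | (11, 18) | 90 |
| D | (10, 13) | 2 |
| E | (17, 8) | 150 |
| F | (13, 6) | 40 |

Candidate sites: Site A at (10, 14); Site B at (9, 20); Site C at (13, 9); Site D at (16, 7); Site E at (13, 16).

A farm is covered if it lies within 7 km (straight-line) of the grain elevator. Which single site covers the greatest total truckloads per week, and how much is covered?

Coverage radius r = 7 km; a point is covered iff (Δx)²+(Δy)² ≤ 7² = 49.
  Site A (10, 14): covers {B, C, D} → 96
  Site B (9, 20): covers {B, C} → 94
  Site C (13, 9): covers {A, D, E, F} → 592
  Site D (16, 7): covers {A, E, F} → 590
  Site E (13, 16): covers {B, C, D} → 96
Maximum coverage at Site C: 592 truckloads per week.

Site C, covering 592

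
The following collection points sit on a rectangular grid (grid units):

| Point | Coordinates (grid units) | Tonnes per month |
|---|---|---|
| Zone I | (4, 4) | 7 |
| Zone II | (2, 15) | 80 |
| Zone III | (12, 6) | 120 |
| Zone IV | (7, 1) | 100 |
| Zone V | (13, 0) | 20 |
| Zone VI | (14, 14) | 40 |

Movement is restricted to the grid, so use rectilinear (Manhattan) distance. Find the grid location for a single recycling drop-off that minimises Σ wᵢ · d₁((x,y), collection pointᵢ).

Manhattan distance separates: Σwᵢ(|x−xᵢ|+|y−yᵢ|) = Σwᵢ|x−xᵢ| + Σwᵢ|y−yᵢ|, so x and y are optimised independently as 1-D weighted medians.
Total weight W = 367; half = 183.5.
x-coordinate, sorted with cumulative weight:
  x=2 (Zone II, w=80) cum 80
  x=4 (Zone I, w=7) cum 87
  x=7 (Zone IV, w=100) cum 187  ← median
  x=12 (Zone III, w=120) cum 307
  x=13 (Zone V, w=20) cum 327
  x=14 (Zone VI, w=40) cum 367
⇒ x* = 7
y-coordinate, sorted with cumulative weight:
  y=0 (Zone V, w=20) cum 20
  y=1 (Zone IV, w=100) cum 120
  y=4 (Zone I, w=7) cum 127
  y=6 (Zone III, w=120) cum 247  ← median
  y=14 (Zone VI, w=40) cum 287
  y=15 (Zone II, w=80) cum 367
⇒ y* = 6

(7, 6)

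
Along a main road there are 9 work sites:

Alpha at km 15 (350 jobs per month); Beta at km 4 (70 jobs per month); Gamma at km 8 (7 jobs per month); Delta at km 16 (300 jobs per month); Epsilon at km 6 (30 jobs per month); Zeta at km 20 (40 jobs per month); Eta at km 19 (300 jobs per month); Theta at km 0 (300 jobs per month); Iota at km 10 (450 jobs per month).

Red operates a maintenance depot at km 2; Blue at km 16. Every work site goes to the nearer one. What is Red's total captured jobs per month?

407

The indifferent point is the midpoint (2+16)/2 = 9; work sites left of it (closer to Red at 2) go to Red, those right go to Blue.
  Theta at 0 (w=300) → Red
  Beta at 4 (w=70) → Red
  Epsilon at 6 (w=30) → Red
  Gamma at 8 (w=7) → Red
  Iota at 10 (w=450) → Blue
  Alpha at 15 (w=350) → Blue
  Delta at 16 (w=300) → Blue
  Eta at 19 (w=300) → Blue
  Zeta at 20 (w=40) → Blue
Red captures 407; Blue captures 1440.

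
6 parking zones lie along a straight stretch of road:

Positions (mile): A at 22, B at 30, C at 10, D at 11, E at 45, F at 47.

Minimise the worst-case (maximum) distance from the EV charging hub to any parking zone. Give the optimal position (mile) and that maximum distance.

The 1-center on a line is the midpoint of the two extreme points: leftmost at 10, rightmost at 47.
Optimal location = (10 + 47)/2 = 28.5; maximum distance = (47 − 10)/2 = 18.5.

location 28.5, max distance 18.5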